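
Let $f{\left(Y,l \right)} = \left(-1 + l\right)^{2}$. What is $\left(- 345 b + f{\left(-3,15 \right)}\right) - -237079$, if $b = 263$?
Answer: $146540$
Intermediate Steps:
$\left(- 345 b + f{\left(-3,15 \right)}\right) - -237079 = \left(\left(-345\right) 263 + \left(-1 + 15\right)^{2}\right) - -237079 = \left(-90735 + 14^{2}\right) + 237079 = \left(-90735 + 196\right) + 237079 = -90539 + 237079 = 146540$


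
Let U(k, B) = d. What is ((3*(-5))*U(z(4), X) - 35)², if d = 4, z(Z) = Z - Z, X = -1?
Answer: 9025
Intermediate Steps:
z(Z) = 0
U(k, B) = 4
((3*(-5))*U(z(4), X) - 35)² = ((3*(-5))*4 - 35)² = (-15*4 - 35)² = (-60 - 35)² = (-95)² = 9025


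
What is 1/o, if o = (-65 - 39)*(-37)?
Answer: 1/3848 ≈ 0.00025988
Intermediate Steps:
o = 3848 (o = -104*(-37) = 3848)
1/o = 1/3848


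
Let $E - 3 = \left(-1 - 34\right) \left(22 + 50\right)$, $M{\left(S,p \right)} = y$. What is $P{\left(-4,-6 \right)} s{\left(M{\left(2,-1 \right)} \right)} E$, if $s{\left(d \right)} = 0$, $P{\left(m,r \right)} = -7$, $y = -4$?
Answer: $0$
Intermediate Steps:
$M{\left(S,p \right)} = -4$
$E = -2517$ ($E = 3 + \left(-1 - 34\right) \left(22 + 50\right) = 3 - 2520 = -2517$)
$P{\left(-4,-6 \right)} s{\left(M{\left(2,-1 \right)} \right)} E = \left(-7\right) 0 \left(-2517\right) = 0 \left(-2517\right) = 0$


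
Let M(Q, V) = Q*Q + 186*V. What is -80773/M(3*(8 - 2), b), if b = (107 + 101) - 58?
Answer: -11539/4032 ≈ -2.8619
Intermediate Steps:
b = 150 (b = 208 - 58 = 150)
M(Q, V) = Q² + 186*V
-80773/M(3*(8 - 2), b) = -80773/((3*(8 - 2))² + 186*150) = -80773/((3*6)² + 27900) = -80773/(18² + 27900) = -80773/(324 + 27900) = -80773/28224 = -80773*1/28224 = -11539/4032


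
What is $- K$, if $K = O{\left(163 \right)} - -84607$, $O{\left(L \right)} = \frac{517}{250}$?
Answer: $- \frac{21152267}{250} \approx -84609.0$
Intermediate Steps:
$O{\left(L \right)} = \frac{517}{250}$ ($O{\left(L \right)} = 517 \cdot \frac{1}{250} = \frac{517}{250}$)
$K = \frac{21152267}{250}$ ($K = \frac{517}{250} - -84607 = \frac{517}{250} + 84607 = \frac{21152267}{250} \approx 84609.0$)
$- K = \left(-1\right) \frac{21152267}{250} = - \frac{21152267}{250}$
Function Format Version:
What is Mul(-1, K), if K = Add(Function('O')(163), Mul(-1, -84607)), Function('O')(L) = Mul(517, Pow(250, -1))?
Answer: Rational(-21152267, 250) ≈ -84609.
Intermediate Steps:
Function('O')(L) = Rational(517, 250) (Function('O')(L) = Mul(517, Rational(1, 250)) = Rational(517, 250))
K = Rational(21152267, 250) (K = Add(Rational(517, 250), Mul(-1, -84607)) = Add(Rational(517, 250), 84607) = Rational(21152267, 250) ≈ 84609.)
Mul(-1, K) = Mul(-1, Rational(21152267, 250)) = Rational(-21152267, 250)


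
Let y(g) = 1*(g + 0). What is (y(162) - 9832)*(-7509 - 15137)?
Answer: 218986820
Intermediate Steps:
y(g) = g (y(g) = 1*g = g)
(y(162) - 9832)*(-7509 - 15137) = (162 - 9832)*(-7509 - 15137) = -9670*(-22646) = 218986820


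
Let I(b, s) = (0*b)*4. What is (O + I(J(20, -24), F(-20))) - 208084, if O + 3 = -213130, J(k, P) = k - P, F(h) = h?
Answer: -421217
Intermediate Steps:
O = -213133 (O = -3 - 213130 = -213133)
I(b, s) = 0 (I(b, s) = 0*4 = 0)
(O + I(J(20, -24), F(-20))) - 208084 = (-213133 + 0) - 208084 = -213133 - 208084 = -421217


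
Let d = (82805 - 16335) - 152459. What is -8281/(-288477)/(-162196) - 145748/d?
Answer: 324739110297767/191590925921028 ≈ 1.6950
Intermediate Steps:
d = -85989 (d = 66470 - 152459 = -85989)
-8281/(-288477)/(-162196) - 145748/d = -8281/(-288477)/(-162196) - 145748/(-85989) = -8281*(-1/288477)*(-1/162196) - 145748*(-1/85989) = (1183/41211)*(-1/162196) + 145748/85989 = -1183/6684259356 + 145748/85989 = 324739110297767/191590925921028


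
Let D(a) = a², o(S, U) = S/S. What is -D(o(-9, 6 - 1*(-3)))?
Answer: -1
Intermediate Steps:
o(S, U) = 1
-D(o(-9, 6 - 1*(-3))) = -1*1² = -1*1 = -1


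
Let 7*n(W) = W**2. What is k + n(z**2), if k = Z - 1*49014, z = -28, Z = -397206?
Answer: -358412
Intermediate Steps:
k = -446220 (k = -397206 - 1*49014 = -397206 - 49014 = -446220)
n(W) = W**2/7
k + n(z**2) = -446220 + ((-28)**2)**2/7 = -446220 + (1/7)*784**2 = -446220 + (1/7)*614656 = -446220 + 87808 = -358412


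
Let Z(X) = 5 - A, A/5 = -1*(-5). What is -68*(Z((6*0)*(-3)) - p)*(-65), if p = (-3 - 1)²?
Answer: -159120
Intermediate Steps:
A = 25 (A = 5*(-1*(-5)) = 5*5 = 25)
p = 16 (p = (-4)² = 16)
Z(X) = -20 (Z(X) = 5 - 1*25 = 5 - 25 = -20)
-68*(Z((6*0)*(-3)) - p)*(-65) = -68*(-20 - 1*16)*(-65) = -68*(-20 - 16)*(-65) = -68*(-36)*(-65) = 2448*(-65) = -159120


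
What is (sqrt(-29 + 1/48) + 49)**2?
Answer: (588 + I*sqrt(4173))**2/144 ≈ 2372.0 + 527.56*I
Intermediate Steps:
(sqrt(-29 + 1/48) + 49)**2 = (sqrt(-1391/48) + 49)**2 = (I*sqrt(4173)/12 + 49)**2 = (49 + I*sqrt(4173)/12)**2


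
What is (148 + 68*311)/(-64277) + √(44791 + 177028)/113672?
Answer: -21296/64277 + √221819/113672 ≈ -0.32717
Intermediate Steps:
(148 + 68*311)/(-64277) + √(44791 + 177028)/113672 = (148 + 21148)*(-1/64277) + √221819*(1/113672) = 21296*(-1/64277) + √221819/113672 = -21296/64277 + √221819/113672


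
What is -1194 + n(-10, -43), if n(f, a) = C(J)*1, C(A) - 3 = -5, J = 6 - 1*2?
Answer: -1196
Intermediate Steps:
J = 4 (J = 6 - 2 = 4)
C(A) = -2 (C(A) = 3 - 5 = -2)
n(f, a) = -2 (n(f, a) = -2*1 = -2)
-1194 + n(-10, -43) = -1194 - 2 = -1196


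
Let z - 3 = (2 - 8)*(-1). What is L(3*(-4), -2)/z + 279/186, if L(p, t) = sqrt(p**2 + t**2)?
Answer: 3/2 + 2*sqrt(37)/9 ≈ 2.8517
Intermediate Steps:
z = 9 (z = 3 + (2 - 8)*(-1) = 3 - 6*(-1) = 3 + 6 = 9)
L(3*(-4), -2)/z + 279/186 = sqrt((3*(-4))**2 + (-2)**2)/9 + 279/186 = sqrt((-12)**2 + 4)*(1/9) + 279*(1/186) = sqrt(144 + 4)*(1/9) + 3/2 = sqrt(148)*(1/9) + 3/2 = (2*sqrt(37))*(1/9) + 3/2 = 2*sqrt(37)/9 + 3/2 = 3/2 + 2*sqrt(37)/9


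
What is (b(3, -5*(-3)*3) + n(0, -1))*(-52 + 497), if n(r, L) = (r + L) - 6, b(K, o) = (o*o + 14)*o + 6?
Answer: 40830530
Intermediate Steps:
b(K, o) = 6 + o*(14 + o**2) (b(K, o) = (o**2 + 14)*o + 6 = (14 + o**2)*o + 6 = o*(14 + o**2) + 6 = 6 + o*(14 + o**2))
n(r, L) = -6 + L + r (n(r, L) = (L + r) - 6 = -6 + L + r)
(b(3, -5*(-3)*3) + n(0, -1))*(-52 + 497) = ((6 + (-5*(-3)*3)**3 + 14*(-5*(-3)*3)) + (-6 - 1 + 0))*(-52 + 497) = ((6 + (15*3)**3 + 14*(15*3)) - 7)*445 = ((6 + 45**3 + 14*45) - 7)*445 = ((6 + 91125 + 630) - 7)*445 = (91761 - 7)*445 = 91754*445 = 40830530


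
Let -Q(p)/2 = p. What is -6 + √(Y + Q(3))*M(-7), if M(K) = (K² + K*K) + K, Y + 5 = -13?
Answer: -6 + 182*I*√6 ≈ -6.0 + 445.81*I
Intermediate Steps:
Y = -18 (Y = -5 - 13 = -18)
M(K) = K + 2*K² (M(K) = (K² + K²) + K = 2*K² + K = K + 2*K²)
Q(p) = -2*p
-6 + √(Y + Q(3))*M(-7) = -6 + √(-18 - 2*3)*(-7*(1 + 2*(-7))) = -6 + √(-18 - 6)*(-7*(1 - 14)) = -6 + √(-24)*(-7*(-13)) = -6 + (2*I*√6)*91 = -6 + 182*I*√6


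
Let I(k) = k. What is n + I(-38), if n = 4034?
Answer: 3996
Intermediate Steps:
n + I(-38) = 4034 - 38 = 3996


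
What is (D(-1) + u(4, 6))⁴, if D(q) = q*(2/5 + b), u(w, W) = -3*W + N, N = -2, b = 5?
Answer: 260144641/625 ≈ 4.1623e+5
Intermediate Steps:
u(w, W) = -2 - 3*W (u(w, W) = -3*W - 2 = -2 - 3*W)
D(q) = 27*q/5 (D(q) = q*(2/5 + 5) = q*(2*(⅕) + 5) = q*(⅖ + 5) = q*(27/5) = 27*q/5)
(D(-1) + u(4, 6))⁴ = ((27/5)*(-1) + (-2 - 3*6))⁴ = (-27/5 + (-2 - 18))⁴ = (-27/5 - 20)⁴ = (-127/5)⁴ = 260144641/625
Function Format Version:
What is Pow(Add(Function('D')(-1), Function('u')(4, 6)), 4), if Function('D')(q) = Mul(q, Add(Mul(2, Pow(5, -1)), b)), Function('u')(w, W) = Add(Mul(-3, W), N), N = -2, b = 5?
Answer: Rational(260144641, 625) ≈ 4.1623e+5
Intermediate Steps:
Function('u')(w, W) = Add(-2, Mul(-3, W)) (Function('u')(w, W) = Add(Mul(-3, W), -2) = Add(-2, Mul(-3, W)))
Function('D')(q) = Mul(Rational(27, 5), q) (Function('D')(q) = Mul(q, Add(Mul(2, Pow(5, -1)), 5)) = Mul(q, Add(Mul(2, Rational(1, 5)), 5)) = Mul(q, Add(Rational(2, 5), 5)) = Mul(q, Rational(27, 5)) = Mul(Rational(27, 5), q))
Pow(Add(Function('D')(-1), Function('u')(4, 6)), 4) = Pow(Add(Mul(Rational(27, 5), -1), Add(-2, Mul(-3, 6))), 4) = Pow(Add(Rational(-27, 5), Add(-2, -18)), 4) = Pow(Add(Rational(-27, 5), -20), 4) = Pow(Rational(-127, 5), 4) = Rational(260144641, 625)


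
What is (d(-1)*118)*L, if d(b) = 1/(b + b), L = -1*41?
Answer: 2419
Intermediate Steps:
L = -41
d(b) = 1/(2*b)
(d(-1)*118)*L = (((½)/(-1))*118)*(-41) = (((½)*(-1))*118)*(-41) = -½*118*(-41) = -59*(-41) = 2419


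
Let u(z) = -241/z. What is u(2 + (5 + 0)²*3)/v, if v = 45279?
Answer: -241/3486483 ≈ -6.9124e-5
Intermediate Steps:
u(2 + (5 + 0)²*3)/v = -241/(2 + (5 + 0)²*3)/45279 = -241/(2 + 5²*3)*(1/45279) = -241/(2 + 25*3)*(1/45279) = -241/(2 + 75)*(1/45279) = -241/77*(1/45279) = -241*1/77*(1/45279) = -241/77*1/45279 = -241/3486483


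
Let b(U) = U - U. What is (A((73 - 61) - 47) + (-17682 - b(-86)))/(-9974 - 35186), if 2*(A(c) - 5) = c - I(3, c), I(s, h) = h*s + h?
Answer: 35249/90320 ≈ 0.39027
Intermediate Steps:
I(s, h) = h + h*s
b(U) = 0
A(c) = 5 - 3*c/2 (A(c) = 5 + (c - c*(1 + 3))/2 = 5 + (c - c*4)/2 = 5 + (c - 4*c)/2 = 5 + (-3*c)/2 = 5 - 3*c/2)
(A((73 - 61) - 47) + (-17682 - b(-86)))/(-9974 - 35186) = ((5 - 3*((73 - 61) - 47)/2) + (-17682 - 1*0))/(-9974 - 35186) = ((5 - 3*(12 - 47)/2) + (-17682 + 0))/(-45160) = ((5 - 3/2*(-35)) - 17682)*(-1/45160) = ((5 + 105/2) - 17682)*(-1/45160) = (115/2 - 17682)*(-1/45160) = -35249/2*(-1/45160) = 35249/90320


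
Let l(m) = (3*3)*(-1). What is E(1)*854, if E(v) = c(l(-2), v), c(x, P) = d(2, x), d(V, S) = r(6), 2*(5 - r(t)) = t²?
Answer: -11102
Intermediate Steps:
r(t) = 5 - t²/2
d(V, S) = -13 (d(V, S) = 5 - ½*6² = 5 - ½*36 = 5 - 18 = -13)
l(m) = -9 (l(m) = 9*(-1) = -9)
c(x, P) = -13
E(v) = -13
E(1)*854 = -13*854 = -11102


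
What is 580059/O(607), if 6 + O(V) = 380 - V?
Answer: -580059/233 ≈ -2489.5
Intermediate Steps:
O(V) = 374 - V (O(V) = -6 + (380 - V) = 374 - V)
580059/O(607) = 580059/(374 - 1*607) = 580059/(374 - 607) = 580059/(-233) = 580059*(-1/233) = -580059/233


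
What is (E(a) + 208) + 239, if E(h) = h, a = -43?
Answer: 404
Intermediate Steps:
(E(a) + 208) + 239 = (-43 + 208) + 239 = 165 + 239 = 404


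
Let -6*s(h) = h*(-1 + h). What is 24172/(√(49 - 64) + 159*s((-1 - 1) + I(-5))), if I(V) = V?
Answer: -35871248/2202271 - 24172*I*√15/2202271 ≈ -16.288 - 0.04251*I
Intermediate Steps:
s(h) = -h*(-1 + h)/6
24172/(√(49 - 64) + 159*s((-1 - 1) + I(-5))) = 24172/(√(49 - 64) + 159*(((-1 - 1) - 5)*(1 - ((-1 - 1) - 5))/6)) = 24172/(√(-15) + 159*((-2 - 5)*(1 - (-2 - 5))/6)) = 24172/(I*√15 + 159*((⅙)*(-7)*(1 - 1*(-7)))) = 24172/(I*√15 + 159*((⅙)*(-7)*(1 + 7))) = 24172/(I*√15 + 159*((⅙)*(-7)*8)) = 24172/(I*√15 + 159*(-28/3)) = 24172/(I*√15 - 1484) = 24172/(-1484 + I*√15)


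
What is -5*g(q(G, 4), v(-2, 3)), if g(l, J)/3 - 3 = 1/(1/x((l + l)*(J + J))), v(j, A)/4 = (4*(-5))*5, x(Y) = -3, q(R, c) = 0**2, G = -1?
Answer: 0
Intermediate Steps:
q(R, c) = 0
v(j, A) = -400 (v(j, A) = 4*((4*(-5))*5) = 4*(-20*5) = 4*(-100) = -400)
g(l, J) = 0 (g(l, J) = 9 + 3/(1/(-3)) = 9 + 3/(-1/3) = 9 + 3*(-3) = 9 - 9 = 0)
-5*g(q(G, 4), v(-2, 3)) = -5*0 = 0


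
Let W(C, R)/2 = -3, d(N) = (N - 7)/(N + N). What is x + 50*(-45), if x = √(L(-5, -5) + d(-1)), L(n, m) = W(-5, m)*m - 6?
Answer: -2250 + 2*√7 ≈ -2244.7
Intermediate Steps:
d(N) = (-7 + N)/(2*N) (d(N) = (-7 + N)/((2*N)) = (-7 + N)*(1/(2*N)) = (-7 + N)/(2*N))
W(C, R) = -6 (W(C, R) = 2*(-3) = -6)
L(n, m) = -6 - 6*m (L(n, m) = -6*m - 6 = -6 - 6*m)
x = 2*√7 (x = √((-6 - 6*(-5)) + (½)*(-7 - 1)/(-1)) = √((-6 + 30) + (½)*(-1)*(-8)) = √(24 + 4) = √28 = 2*√7 ≈ 5.2915)
x + 50*(-45) = 2*√7 + 50*(-45) = 2*√7 - 2250 = -2250 + 2*√7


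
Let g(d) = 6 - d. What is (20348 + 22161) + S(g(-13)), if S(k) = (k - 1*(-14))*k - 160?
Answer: 42976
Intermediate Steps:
S(k) = -160 + k*(14 + k) (S(k) = (k + 14)*k - 160 = (14 + k)*k - 160 = k*(14 + k) - 160 = -160 + k*(14 + k))
(20348 + 22161) + S(g(-13)) = (20348 + 22161) + (-160 + (6 - 1*(-13))**2 + 14*(6 - 1*(-13))) = 42509 + (-160 + (6 + 13)**2 + 14*(6 + 13)) = 42509 + (-160 + 19**2 + 14*19) = 42509 + (-160 + 361 + 266) = 42509 + 467 = 42976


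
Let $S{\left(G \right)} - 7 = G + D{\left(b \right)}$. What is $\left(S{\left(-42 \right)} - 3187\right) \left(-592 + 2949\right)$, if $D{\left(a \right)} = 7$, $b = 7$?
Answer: $-7577755$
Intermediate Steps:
$S{\left(G \right)} = 14 + G$ ($S{\left(G \right)} = 7 + \left(G + 7\right) = 7 + \left(7 + G\right) = 14 + G$)
$\left(S{\left(-42 \right)} - 3187\right) \left(-592 + 2949\right) = \left(\left(14 - 42\right) - 3187\right) \left(-592 + 2949\right) = \left(-28 - 3187\right) 2357 = \left(-3215\right) 2357 = -7577755$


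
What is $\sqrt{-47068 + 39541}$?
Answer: $i \sqrt{7527} \approx 86.758 i$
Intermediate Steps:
$\sqrt{-47068 + 39541} = \sqrt{-7527} = i \sqrt{7527}$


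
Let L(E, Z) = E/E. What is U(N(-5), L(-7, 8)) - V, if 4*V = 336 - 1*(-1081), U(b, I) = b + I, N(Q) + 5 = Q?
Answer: -1453/4 ≈ -363.25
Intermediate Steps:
L(E, Z) = 1
N(Q) = -5 + Q
U(b, I) = I + b
V = 1417/4 (V = (336 - 1*(-1081))/4 = (336 + 1081)/4 = (1/4)*1417 = 1417/4 ≈ 354.25)
U(N(-5), L(-7, 8)) - V = (1 + (-5 - 5)) - 1*1417/4 = (1 - 10) - 1417/4 = -9 - 1417/4 = -1453/4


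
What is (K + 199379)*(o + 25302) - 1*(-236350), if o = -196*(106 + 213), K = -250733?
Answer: 1911734938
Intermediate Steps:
o = -62524 (o = -196*319 = -62524)
(K + 199379)*(o + 25302) - 1*(-236350) = (-250733 + 199379)*(-62524 + 25302) - 1*(-236350) = -51354*(-37222) + 236350 = 1911498588 + 236350 = 1911734938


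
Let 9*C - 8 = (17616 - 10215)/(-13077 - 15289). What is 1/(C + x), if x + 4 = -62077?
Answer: -255294/15848687287 ≈ -1.6108e-5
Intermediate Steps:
x = -62081 (x = -4 - 62077 = -62081)
C = 219527/255294 (C = 8/9 + ((17616 - 10215)/(-13077 - 15289))/9 = 8/9 + (7401/(-28366))/9 = 8/9 + (7401*(-1/28366))/9 = 8/9 + (⅑)*(-7401/28366) = 8/9 - 2467/85098 = 219527/255294 ≈ 0.85990)
1/(C + x) = 1/(219527/255294 - 62081) = 1/(-15848687287/255294) = -255294/15848687287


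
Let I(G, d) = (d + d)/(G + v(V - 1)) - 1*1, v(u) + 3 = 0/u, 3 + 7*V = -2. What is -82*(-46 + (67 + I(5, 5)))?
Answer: -2050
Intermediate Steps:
V = -5/7 (V = -3/7 + (⅐)*(-2) = -3/7 - 2/7 = -5/7 ≈ -0.71429)
v(u) = -3 (v(u) = -3 + 0/u = -3 + 0 = -3)
I(G, d) = -1 + 2*d/(-3 + G) (I(G, d) = (d + d)/(G - 3) - 1*1 = (2*d)/(-3 + G) - 1 = 2*d/(-3 + G) - 1 = -1 + 2*d/(-3 + G))
-82*(-46 + (67 + I(5, 5))) = -82*(-46 + (67 + (3 - 1*5 + 2*5)/(-3 + 5))) = -82*(-46 + (67 + (3 - 5 + 10)/2)) = -82*(-46 + (67 + (½)*8)) = -82*(-46 + (67 + 4)) = -82*(-46 + 71) = -82*25 = -2050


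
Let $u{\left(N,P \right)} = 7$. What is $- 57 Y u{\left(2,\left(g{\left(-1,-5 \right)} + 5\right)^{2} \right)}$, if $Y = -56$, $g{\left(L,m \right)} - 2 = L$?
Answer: $22344$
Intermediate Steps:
$g{\left(L,m \right)} = 2 + L$
$- 57 Y u{\left(2,\left(g{\left(-1,-5 \right)} + 5\right)^{2} \right)} = \left(-57\right) \left(-56\right) 7 = 3192 \cdot 7 = 22344$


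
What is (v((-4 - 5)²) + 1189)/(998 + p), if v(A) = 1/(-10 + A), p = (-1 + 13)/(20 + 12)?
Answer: 96480/81011 ≈ 1.1909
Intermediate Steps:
p = 3/8 (p = 12/32 = 12*(1/32) = 3/8 ≈ 0.37500)
(v((-4 - 5)²) + 1189)/(998 + p) = (1/(-10 + (-4 - 5)²) + 1189)/(998 + 3/8) = (1/(-10 + (-9)²) + 1189)/(7987/8) = 8*(1/(-10 + 81) + 1189)/7987 = 8*(1/71 + 1189)/7987 = (8/7987)*(84420/71) = 96480/81011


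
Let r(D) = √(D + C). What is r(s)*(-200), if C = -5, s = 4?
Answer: -200*I ≈ -200.0*I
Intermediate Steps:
r(D) = √(-5 + D) (r(D) = √(D - 5) = √(-5 + D))
r(s)*(-200) = √(-5 + 4)*(-200) = √(-1)*(-200) = I*(-200) = -200*I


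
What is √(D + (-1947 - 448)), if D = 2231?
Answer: 2*I*√41 ≈ 12.806*I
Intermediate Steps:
√(D + (-1947 - 448)) = √(2231 + (-1947 - 448)) = √(2231 - 2395) = √(-164) = 2*I*√41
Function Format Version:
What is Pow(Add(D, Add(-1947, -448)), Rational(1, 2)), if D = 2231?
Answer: Mul(2, I, Pow(41, Rational(1, 2))) ≈ Mul(12.806, I)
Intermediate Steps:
Pow(Add(D, Add(-1947, -448)), Rational(1, 2)) = Pow(Add(2231, Add(-1947, -448)), Rational(1, 2)) = Pow(Add(2231, -2395), Rational(1, 2)) = Pow(-164, Rational(1, 2)) = Mul(2, I, Pow(41, Rational(1, 2)))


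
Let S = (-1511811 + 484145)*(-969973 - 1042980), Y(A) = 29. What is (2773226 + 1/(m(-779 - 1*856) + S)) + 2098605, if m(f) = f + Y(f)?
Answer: 10078080830153044453/2068643356092 ≈ 4.8718e+6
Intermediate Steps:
S = 2068643357698 (S = -1027666*(-2012953) = 2068643357698)
m(f) = 29 + f (m(f) = f + 29 = 29 + f)
(2773226 + 1/(m(-779 - 1*856) + S)) + 2098605 = (2773226 + 1/((29 + (-779 - 1*856)) + 2068643357698)) + 2098605 = (2773226 + 1/((29 + (-779 - 856)) + 2068643357698)) + 2098605 = (2773226 + 1/((29 - 1635) + 2068643357698)) + 2098605 = (2773226 + 1/(-1606 + 2068643357698)) + 2098605 = (2773226 + 1/2068643356092) + 2098605 = 5736815539841592793/2068643356092 + 2098605 = 10078080830153044453/2068643356092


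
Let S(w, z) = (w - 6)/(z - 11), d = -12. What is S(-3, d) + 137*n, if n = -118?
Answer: -371809/23 ≈ -16166.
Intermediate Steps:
S(w, z) = (-6 + w)/(-11 + z)
S(-3, d) + 137*n = (-6 - 3)/(-11 - 12) + 137*(-118) = -9/(-23) - 16166 = -1/23*(-9) - 16166 = 9/23 - 16166 = -371809/23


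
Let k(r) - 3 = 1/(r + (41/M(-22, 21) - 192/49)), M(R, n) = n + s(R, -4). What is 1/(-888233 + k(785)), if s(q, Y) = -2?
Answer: -729196/647693762149 ≈ -1.1258e-6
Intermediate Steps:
M(R, n) = -2 + n (M(R, n) = n - 2 = -2 + n)
k(r) = 3 + 1/(-1639/931 + r) (k(r) = 3 + 1/(r + (41/(-2 + 21) - 192/49)) = 3 + 1/(r + (41/19 - 192*1/49)) = 3 + 1/(r + (41*(1/19) - 192/49)) = 3 + 1/(r + (41/19 - 192/49)) = 3 + 1/(r - 1639/931) = 3 + 1/(-1639/931 + r))
1/(-888233 + k(785)) = 1/(-888233 + (-3986 + 2793*785)/(-1639 + 931*785)) = 1/(-888233 + (-3986 + 2192505)/(-1639 + 730835)) = 1/(-888233 + 2188519/729196) = 1/(-647693762149/729196) = -729196/647693762149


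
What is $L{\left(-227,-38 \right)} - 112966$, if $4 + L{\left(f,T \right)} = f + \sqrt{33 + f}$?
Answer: $-113197 + i \sqrt{194} \approx -1.132 \cdot 10^{5} + 13.928 i$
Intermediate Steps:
$L{\left(f,T \right)} = -4 + f + \sqrt{33 + f}$ ($L{\left(f,T \right)} = -4 + \left(f + \sqrt{33 + f}\right) = -4 + f + \sqrt{33 + f}$)
$L{\left(-227,-38 \right)} - 112966 = \left(-4 - 227 + \sqrt{33 - 227}\right) - 112966 = \left(-4 - 227 + \sqrt{-194}\right) - 112966 = \left(-4 - 227 + i \sqrt{194}\right) - 112966 = \left(-231 + i \sqrt{194}\right) - 112966 = -113197 + i \sqrt{194}$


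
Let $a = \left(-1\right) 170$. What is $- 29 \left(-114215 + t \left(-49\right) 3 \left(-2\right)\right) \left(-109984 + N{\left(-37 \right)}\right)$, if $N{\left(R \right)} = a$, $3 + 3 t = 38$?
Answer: $-353898915810$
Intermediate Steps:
$t = \frac{35}{3}$ ($t = -1 + \frac{1}{3} \cdot 38 = -1 + \frac{38}{3} = \frac{35}{3} \approx 11.667$)
$a = -170$
$N{\left(R \right)} = -170$
$- 29 \left(-114215 + t \left(-49\right) 3 \left(-2\right)\right) \left(-109984 + N{\left(-37 \right)}\right) = - 29 \left(-114215 + \frac{35}{3} \left(-49\right) 3 \left(-2\right)\right) \left(-109984 - 170\right) = - 29 \left(-114215 - -3430\right) \left(-110154\right) = - 29 \left(-114215 + 3430\right) \left(-110154\right) = - 29 \left(\left(-110785\right) \left(-110154\right)\right) = \left(-29\right) 12203410890 = -353898915810$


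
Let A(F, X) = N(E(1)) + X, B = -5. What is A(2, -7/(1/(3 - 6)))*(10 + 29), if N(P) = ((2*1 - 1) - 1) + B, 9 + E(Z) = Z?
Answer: 624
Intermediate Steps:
E(Z) = -9 + Z
N(P) = -5 (N(P) = ((2*1 - 1) - 1) - 5 = ((2 - 1) - 1) - 5 = (1 - 1) - 5 = 0 - 5 = -5)
A(F, X) = -5 + X
A(2, -7/(1/(3 - 6)))*(10 + 29) = (-5 - 7/(1/(3 - 6)))*(10 + 29) = (-5 - 7/(1/(-3)))*39 = (-5 - 7/(-1/3))*39 = (-5 - 7*(-3))*39 = (-5 + 21)*39 = 16*39 = 624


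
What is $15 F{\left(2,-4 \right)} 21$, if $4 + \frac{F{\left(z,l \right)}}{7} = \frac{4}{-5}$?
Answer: $-10584$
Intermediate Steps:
$F{\left(z,l \right)} = - \frac{168}{5}$ ($F{\left(z,l \right)} = -28 + 7 \frac{4}{-5} = -28 + 7 \cdot 4 \left(- \frac{1}{5}\right) = -28 + 7 \left(- \frac{4}{5}\right) = -28 - \frac{28}{5} = - \frac{168}{5}$)
$15 F{\left(2,-4 \right)} 21 = 15 \left(- \frac{168}{5}\right) 21 = \left(-504\right) 21 = -10584$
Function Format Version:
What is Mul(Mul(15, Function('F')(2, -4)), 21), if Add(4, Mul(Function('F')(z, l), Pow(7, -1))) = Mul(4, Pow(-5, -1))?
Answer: -10584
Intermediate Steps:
Function('F')(z, l) = Rational(-168, 5) (Function('F')(z, l) = Add(-28, Mul(7, Mul(4, Pow(-5, -1)))) = Add(-28, Mul(7, Mul(4, Rational(-1, 5)))) = Add(-28, Mul(7, Rational(-4, 5))) = Add(-28, Rational(-28, 5)) = Rational(-168, 5))
Mul(Mul(15, Function('F')(2, -4)), 21) = Mul(Mul(15, Rational(-168, 5)), 21) = Mul(-504, 21) = -10584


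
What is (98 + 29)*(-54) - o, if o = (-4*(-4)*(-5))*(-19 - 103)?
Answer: -16618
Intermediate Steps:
o = 9760 (o = (16*(-5))*(-122) = -80*(-122) = 9760)
(98 + 29)*(-54) - o = (98 + 29)*(-54) - 1*9760 = 127*(-54) - 9760 = -6858 - 9760 = -16618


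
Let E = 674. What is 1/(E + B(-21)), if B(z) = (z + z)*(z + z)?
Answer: 1/2438 ≈ 0.00041017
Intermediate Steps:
B(z) = 4*z**2 (B(z) = (2*z)*(2*z) = 4*z**2)
1/(E + B(-21)) = 1/(674 + 4*(-21)**2) = 1/(674 + 4*441) = 1/(674 + 1764) = 1/2438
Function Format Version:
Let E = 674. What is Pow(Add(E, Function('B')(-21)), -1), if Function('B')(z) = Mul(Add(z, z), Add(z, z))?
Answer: Rational(1, 2438) ≈ 0.00041017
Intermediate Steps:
Function('B')(z) = Mul(4, Pow(z, 2)) (Function('B')(z) = Mul(Mul(2, z), Mul(2, z)) = Mul(4, Pow(z, 2)))
Pow(Add(E, Function('B')(-21)), -1) = Pow(Add(674, Mul(4, Pow(-21, 2))), -1) = Pow(Add(674, Mul(4, 441)), -1) = Pow(Add(674, 1764), -1) = Pow(2438, -1) = Rational(1, 2438)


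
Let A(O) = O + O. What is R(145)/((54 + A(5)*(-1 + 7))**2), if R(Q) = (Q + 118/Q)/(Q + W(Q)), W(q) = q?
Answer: 21143/546481800 ≈ 3.8689e-5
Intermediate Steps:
A(O) = 2*O
R(Q) = (Q + 118/Q)/(2*Q) (R(Q) = (Q + 118/Q)/(Q + Q) = (Q + 118/Q)/((2*Q)) = (Q + 118/Q)*(1/(2*Q)) = (Q + 118/Q)/(2*Q))
R(145)/((54 + A(5)*(-1 + 7))**2) = (1/2 + 59/145**2)/((54 + (2*5)*(-1 + 7))**2) = (1/2 + 59*(1/21025))/((54 + 10*6)**2) = (1/2 + 59/21025)/((54 + 60)**2) = 21143/(42050*(114**2)) = (21143/42050)/12996 = (21143/42050)*(1/12996) = 21143/546481800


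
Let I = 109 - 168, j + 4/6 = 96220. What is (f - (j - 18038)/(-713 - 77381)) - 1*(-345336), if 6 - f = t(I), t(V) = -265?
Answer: 40484866859/117141 ≈ 3.4561e+5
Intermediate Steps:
j = 288658/3 (j = -2/3 + 96220 = 288658/3 ≈ 96219.)
I = -59
f = 271 (f = 6 - 1*(-265) = 6 + 265 = 271)
(f - (j - 18038)/(-713 - 77381)) - 1*(-345336) = (271 - (288658/3 - 18038)/(-713 - 77381)) - 1*(-345336) = (271 - 234544/(3*(-78094))) + 345336 = (271 - 234544*(-1)/(3*78094)) + 345336 = (271 - 1*(-117272/117141)) + 345336 = (271 + 117272/117141) + 345336 = 31862483/117141 + 345336 = 40484866859/117141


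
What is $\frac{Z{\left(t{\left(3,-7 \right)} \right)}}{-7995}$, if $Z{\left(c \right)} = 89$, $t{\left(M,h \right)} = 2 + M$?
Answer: $- \frac{89}{7995} \approx -0.011132$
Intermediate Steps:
$\frac{Z{\left(t{\left(3,-7 \right)} \right)}}{-7995} = \frac{89}{-7995} = 89 \left(- \frac{1}{7995}\right) = - \frac{89}{7995}$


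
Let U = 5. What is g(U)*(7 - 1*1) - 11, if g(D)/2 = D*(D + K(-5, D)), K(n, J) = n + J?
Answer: 289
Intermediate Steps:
K(n, J) = J + n
g(D) = 2*D*(-5 + 2*D) (g(D) = 2*(D*(D + (D - 5))) = 2*(D*(D + (-5 + D))) = 2*(D*(-5 + 2*D)) = 2*D*(-5 + 2*D))
g(U)*(7 - 1*1) - 11 = (2*5*(-5 + 2*5))*(7 - 1*1) - 11 = (2*5*(-5 + 10))*(7 - 1) - 11 = (2*5*5)*6 - 11 = 50*6 - 11 = 300 - 11 = 289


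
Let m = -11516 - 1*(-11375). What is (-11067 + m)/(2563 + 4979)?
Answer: -1868/1257 ≈ -1.4861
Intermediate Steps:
m = -141 (m = -11516 + 11375 = -141)
(-11067 + m)/(2563 + 4979) = (-11067 - 141)/(2563 + 4979) = -11208/7542 = -11208*1/7542 = -1868/1257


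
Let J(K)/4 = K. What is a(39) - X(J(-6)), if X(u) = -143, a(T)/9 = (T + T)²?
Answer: 54899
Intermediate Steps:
J(K) = 4*K
a(T) = 36*T² (a(T) = 9*(T + T)² = 9*(2*T)² = 9*(4*T²) = 36*T²)
a(39) - X(J(-6)) = 36*39² - 1*(-143) = 36*1521 + 143 = 54756 + 143 = 54899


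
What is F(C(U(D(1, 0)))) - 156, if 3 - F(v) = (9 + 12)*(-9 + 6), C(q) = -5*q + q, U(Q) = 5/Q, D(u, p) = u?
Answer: -90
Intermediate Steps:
C(q) = -4*q
F(v) = 66 (F(v) = 3 - (9 + 12)*(-9 + 6) = 3 - 21*(-3) = 3 - 1*(-63) = 3 + 63 = 66)
F(C(U(D(1, 0)))) - 156 = 66 - 156 = -90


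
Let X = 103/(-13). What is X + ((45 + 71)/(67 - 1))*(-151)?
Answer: -117253/429 ≈ -273.32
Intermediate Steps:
X = -103/13 (X = 103*(-1/13) = -103/13 ≈ -7.9231)
X + ((45 + 71)/(67 - 1))*(-151) = -103/13 + ((45 + 71)/(67 - 1))*(-151) = -103/13 + (116/66)*(-151) = -103/13 + (116*(1/66))*(-151) = -103/13 + (58/33)*(-151) = -103/13 - 8758/33 = -117253/429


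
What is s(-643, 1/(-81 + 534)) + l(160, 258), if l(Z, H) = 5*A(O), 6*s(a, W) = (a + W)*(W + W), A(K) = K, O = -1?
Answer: -3369413/615627 ≈ -5.4731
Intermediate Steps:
s(a, W) = W*(W + a)/3 (s(a, W) = ((a + W)*(W + W))/6 = ((W + a)*(2*W))/6 = (2*W*(W + a))/6 = W*(W + a)/3)
l(Z, H) = -5 (l(Z, H) = 5*(-1) = -5)
s(-643, 1/(-81 + 534)) + l(160, 258) = (1/(-81 + 534) - 643)/(3*(-81 + 534)) - 5 = (1/3)*(1/453 - 643)/453 - 5 = (1/3)*(1/453)*(1/453 - 643) - 5 = (1/3)*(1/453)*(-291278/453) - 5 = -291278/615627 - 5 = -3369413/615627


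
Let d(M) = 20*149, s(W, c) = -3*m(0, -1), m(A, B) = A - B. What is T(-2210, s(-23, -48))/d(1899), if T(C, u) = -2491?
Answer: -2491/2980 ≈ -0.83591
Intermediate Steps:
s(W, c) = -3 (s(W, c) = -3*(0 - 1*(-1)) = -3*(0 + 1) = -3*1 = -3)
d(M) = 2980
T(-2210, s(-23, -48))/d(1899) = -2491/2980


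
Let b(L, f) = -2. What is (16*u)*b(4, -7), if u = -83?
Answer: 2656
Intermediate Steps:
(16*u)*b(4, -7) = (16*(-83))*(-2) = -1328*(-2) = 2656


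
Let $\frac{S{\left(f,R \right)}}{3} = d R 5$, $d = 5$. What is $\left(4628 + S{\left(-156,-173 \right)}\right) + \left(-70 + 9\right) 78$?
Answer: $-13105$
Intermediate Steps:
$S{\left(f,R \right)} = 75 R$ ($S{\left(f,R \right)} = 3 \cdot 5 R 5 = 3 \cdot 25 R = 75 R$)
$\left(4628 + S{\left(-156,-173 \right)}\right) + \left(-70 + 9\right) 78 = \left(4628 + 75 \left(-173\right)\right) + \left(-70 + 9\right) 78 = \left(4628 - 12975\right) - 4758 = -8347 - 4758 = -13105$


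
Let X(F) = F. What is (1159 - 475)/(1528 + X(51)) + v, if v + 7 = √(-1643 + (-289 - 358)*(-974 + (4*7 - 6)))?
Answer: -10369/1579 + √614301 ≈ 777.21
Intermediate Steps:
v = -7 + √614301 (v = -7 + √(-1643 + (-289 - 358)*(-974 + (4*7 - 6))) = -7 + √(-1643 - 647*(-974 + (28 - 6))) = -7 + √(-1643 - 647*(-974 + 22)) = -7 + √(-1643 - 647*(-952)) = -7 + √(-1643 + 615944) = -7 + √614301 ≈ 776.77)
(1159 - 475)/(1528 + X(51)) + v = (1159 - 475)/(1528 + 51) + (-7 + √614301) = 684/1579 + (-7 + √614301) = -10369/1579 + √614301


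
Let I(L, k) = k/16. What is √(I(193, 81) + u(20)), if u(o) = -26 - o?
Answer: I*√655/4 ≈ 6.3982*I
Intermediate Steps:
I(L, k) = k/16 (I(L, k) = k*(1/16) = k/16)
√(I(193, 81) + u(20)) = √((1/16)*81 + (-26 - 1*20)) = √(81/16 + (-26 - 20)) = √(81/16 - 46) = √(-655/16) = I*√655/4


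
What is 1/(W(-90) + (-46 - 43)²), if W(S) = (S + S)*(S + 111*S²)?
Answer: -1/161813879 ≈ -6.1799e-9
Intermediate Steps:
W(S) = 2*S*(S + 111*S²) (W(S) = (2*S)*(S + 111*S²) = 2*S*(S + 111*S²))
1/(W(-90) + (-46 - 43)²) = 1/((-90)²*(2 + 222*(-90)) + (-46 - 43)²) = 1/(8100*(2 - 19980) + (-89)²) = 1/(8100*(-19978) + 7921) = 1/(-161821800 + 7921) = 1/(-161813879) = -1/161813879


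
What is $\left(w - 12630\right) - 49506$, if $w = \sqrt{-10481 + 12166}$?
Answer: $-62136 + \sqrt{1685} \approx -62095.0$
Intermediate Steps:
$w = \sqrt{1685} \approx 41.049$
$\left(w - 12630\right) - 49506 = \left(\sqrt{1685} - 12630\right) - 49506 = \left(-12630 + \sqrt{1685}\right) - 49506 = -62136 + \sqrt{1685}$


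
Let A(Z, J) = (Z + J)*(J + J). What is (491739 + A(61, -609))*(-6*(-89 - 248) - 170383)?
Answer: -195164576283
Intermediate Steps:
A(Z, J) = 2*J*(J + Z) (A(Z, J) = (J + Z)*(2*J) = 2*J*(J + Z))
(491739 + A(61, -609))*(-6*(-89 - 248) - 170383) = (491739 + 2*(-609)*(-609 + 61))*(-6*(-89 - 248) - 170383) = (491739 + 2*(-609)*(-548))*(-6*(-337) - 170383) = (491739 + 667464)*(2022 - 170383) = 1159203*(-168361) = -195164576283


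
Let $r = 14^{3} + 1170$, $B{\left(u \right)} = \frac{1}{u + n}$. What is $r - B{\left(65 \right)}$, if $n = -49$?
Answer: $\frac{62623}{16} \approx 3913.9$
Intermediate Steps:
$B{\left(u \right)} = \frac{1}{-49 + u}$ ($B{\left(u \right)} = \frac{1}{u - 49} = \frac{1}{-49 + u}$)
$r = 3914$ ($r = 2744 + 1170 = 3914$)
$r - B{\left(65 \right)} = 3914 - \frac{1}{-49 + 65} = 3914 - \frac{1}{16} = \frac{62623}{16}$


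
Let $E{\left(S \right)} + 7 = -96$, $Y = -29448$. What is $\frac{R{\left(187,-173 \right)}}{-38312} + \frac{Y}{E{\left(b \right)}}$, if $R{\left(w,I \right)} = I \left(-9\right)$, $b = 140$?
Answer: $\frac{1128051405}{3946136} \approx 285.86$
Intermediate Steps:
$R{\left(w,I \right)} = - 9 I$
$E{\left(S \right)} = -103$ ($E{\left(S \right)} = -7 - 96 = -103$)
$\frac{R{\left(187,-173 \right)}}{-38312} + \frac{Y}{E{\left(b \right)}} = \frac{\left(-9\right) \left(-173\right)}{-38312} - \frac{29448}{-103} = 1557 \left(- \frac{1}{38312}\right) - - \frac{29448}{103} = - \frac{1557}{38312} + \frac{29448}{103} = \frac{1128051405}{3946136}$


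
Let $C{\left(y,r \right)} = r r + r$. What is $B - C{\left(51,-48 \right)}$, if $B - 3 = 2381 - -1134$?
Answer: $1262$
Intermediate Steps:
$C{\left(y,r \right)} = r + r^{2}$ ($C{\left(y,r \right)} = r^{2} + r = r + r^{2}$)
$B = 3518$ ($B = 3 + \left(2381 - -1134\right) = 3 + \left(2381 + 1134\right) = 3 + 3515 = 3518$)
$B - C{\left(51,-48 \right)} = 3518 - - 48 \left(1 - 48\right) = 3518 - \left(-48\right) \left(-47\right) = 3518 - 2256 = 1262$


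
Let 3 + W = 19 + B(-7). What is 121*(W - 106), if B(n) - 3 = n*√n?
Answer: -10527 - 847*I*√7 ≈ -10527.0 - 2241.0*I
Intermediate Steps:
B(n) = 3 + n^(3/2) (B(n) = 3 + n*√n = 3 + n^(3/2))
W = 19 - 7*I*√7 (W = -3 + (19 + (3 + (-7)^(3/2))) = -3 + (19 + (3 - 7*I*√7)) = -3 + (22 - 7*I*√7) = 19 - 7*I*√7 ≈ 19.0 - 18.52*I)
121*(W - 106) = 121*((19 - 7*I*√7) - 106) = 121*(-87 - 7*I*√7) = -10527 - 847*I*√7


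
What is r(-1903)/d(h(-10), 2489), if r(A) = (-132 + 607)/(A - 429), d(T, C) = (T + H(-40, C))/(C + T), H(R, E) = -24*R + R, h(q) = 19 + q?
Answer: -593275/1083214 ≈ -0.54770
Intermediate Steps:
H(R, E) = -23*R
d(T, C) = (920 + T)/(C + T) (d(T, C) = (T - 23*(-40))/(C + T) = (T + 920)/(C + T) = (920 + T)/(C + T))
r(A) = 475/(-429 + A)
r(-1903)/d(h(-10), 2489) = (475/(-429 - 1903))/(((920 + (19 - 10))/(2489 + (19 - 10)))) = (475/(-2332))/(((920 + 9)/(2489 + 9))) = (475*(-1/2332))/((929/2498)) = -475/(2332*((1/2498)*929)) = -475/(2332*929/2498) = -475/2332*2498/929 = -593275/1083214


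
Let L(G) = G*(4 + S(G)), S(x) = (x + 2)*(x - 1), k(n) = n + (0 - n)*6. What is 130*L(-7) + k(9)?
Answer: -40085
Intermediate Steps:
k(n) = -5*n (k(n) = n - n*6 = n - 6*n = -5*n)
S(x) = (-1 + x)*(2 + x) (S(x) = (2 + x)*(-1 + x) = (-1 + x)*(2 + x))
L(G) = G*(2 + G + G**2) (L(G) = G*(4 + (-2 + G + G**2)) = G*(2 + G + G**2))
130*L(-7) + k(9) = 130*(-7*(2 - 7 + (-7)**2)) - 5*9 = 130*(-7*(2 - 7 + 49)) - 45 = 130*(-7*44) - 45 = 130*(-308) - 45 = -40040 - 45 = -40085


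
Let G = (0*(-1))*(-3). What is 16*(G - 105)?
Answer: -1680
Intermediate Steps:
G = 0 (G = 0*(-3) = 0)
16*(G - 105) = 16*(0 - 105) = 16*(-105) = -1680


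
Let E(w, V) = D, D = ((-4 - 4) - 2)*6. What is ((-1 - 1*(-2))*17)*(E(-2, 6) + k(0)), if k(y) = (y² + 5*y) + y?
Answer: -1020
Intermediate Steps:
D = -60 (D = (-8 - 2)*6 = -10*6 = -60)
k(y) = y² + 6*y
E(w, V) = -60
((-1 - 1*(-2))*17)*(E(-2, 6) + k(0)) = ((-1 - 1*(-2))*17)*(-60 + 0*(6 + 0)) = ((-1 + 2)*17)*(-60 + 0*6) = (1*17)*(-60 + 0) = 17*(-60) = -1020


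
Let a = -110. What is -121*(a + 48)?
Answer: 7502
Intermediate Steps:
-121*(a + 48) = -121*(-110 + 48) = -121*(-62) = 7502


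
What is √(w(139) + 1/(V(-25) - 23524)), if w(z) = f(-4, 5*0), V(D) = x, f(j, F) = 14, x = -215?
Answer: √7889537955/23739 ≈ 3.7417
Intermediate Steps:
V(D) = -215
w(z) = 14
√(w(139) + 1/(V(-25) - 23524)) = √(14 + 1/(-215 - 23524)) = √(14 + 1/(-23739)) = √(14 - 1/23739) = √(332345/23739) = √7889537955/23739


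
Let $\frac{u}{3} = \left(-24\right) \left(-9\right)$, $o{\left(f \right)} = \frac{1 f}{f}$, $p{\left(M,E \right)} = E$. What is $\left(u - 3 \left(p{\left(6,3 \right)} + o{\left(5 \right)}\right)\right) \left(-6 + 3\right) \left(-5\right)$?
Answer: $9540$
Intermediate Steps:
$o{\left(f \right)} = 1$ ($o{\left(f \right)} = \frac{f}{f} = 1$)
$u = 648$ ($u = 3 \left(\left(-24\right) \left(-9\right)\right) = 3 \cdot 216 = 648$)
$\left(u - 3 \left(p{\left(6,3 \right)} + o{\left(5 \right)}\right)\right) \left(-6 + 3\right) \left(-5\right) = \left(648 - 3 \left(3 + 1\right)\right) \left(-6 + 3\right) \left(-5\right) = \left(648 - 12\right) \left(\left(-3\right) \left(-5\right)\right) = \left(648 - 12\right) 15 = 636 \cdot 15 = 9540$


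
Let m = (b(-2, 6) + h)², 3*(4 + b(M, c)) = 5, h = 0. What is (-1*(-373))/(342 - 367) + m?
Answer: -2132/225 ≈ -9.4756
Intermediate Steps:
b(M, c) = -7/3 (b(M, c) = -4 + (⅓)*5 = -4 + 5/3 = -7/3)
m = 49/9 (m = (-7/3 + 0)² = (-7/3)² = 49/9 ≈ 5.4444)
(-1*(-373))/(342 - 367) + m = (-1*(-373))/(342 - 367) + 49/9 = 373/(-25) + 49/9 = -1/25*373 + 49/9 = -373/25 + 49/9 = -2132/225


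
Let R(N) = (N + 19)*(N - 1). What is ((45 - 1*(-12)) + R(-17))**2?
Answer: 441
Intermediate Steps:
R(N) = (-1 + N)*(19 + N) (R(N) = (19 + N)*(-1 + N) = (-1 + N)*(19 + N))
((45 - 1*(-12)) + R(-17))**2 = ((45 - 1*(-12)) + (-19 + (-17)**2 + 18*(-17)))**2 = ((45 + 12) + (-19 + 289 - 306))**2 = (57 - 36)**2 = 21**2 = 441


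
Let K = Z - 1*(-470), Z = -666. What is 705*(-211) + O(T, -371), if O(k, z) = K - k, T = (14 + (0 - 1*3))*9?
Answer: -149050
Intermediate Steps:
T = 99 (T = (14 + (0 - 3))*9 = (14 - 3)*9 = 11*9 = 99)
K = -196 (K = -666 - 1*(-470) = -666 + 470 = -196)
O(k, z) = -196 - k
705*(-211) + O(T, -371) = 705*(-211) + (-196 - 1*99) = -148755 + (-196 - 99) = -148755 - 295 = -149050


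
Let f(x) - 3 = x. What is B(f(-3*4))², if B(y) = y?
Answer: 81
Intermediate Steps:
f(x) = 3 + x
B(f(-3*4))² = (3 - 3*4)² = (3 - 12)² = (-9)² = 81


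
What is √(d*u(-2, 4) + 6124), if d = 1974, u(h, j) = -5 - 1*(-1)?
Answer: 2*I*√443 ≈ 42.095*I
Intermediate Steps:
u(h, j) = -4 (u(h, j) = -5 + 1 = -4)
√(d*u(-2, 4) + 6124) = √(1974*(-4) + 6124) = √(-7896 + 6124) = √(-1772) = 2*I*√443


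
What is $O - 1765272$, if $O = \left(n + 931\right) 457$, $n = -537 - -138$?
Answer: $-1522148$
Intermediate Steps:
$n = -399$ ($n = -537 + 138 = -399$)
$O = 243124$ ($O = \left(-399 + 931\right) 457 = 532 \cdot 457 = 243124$)
$O - 1765272 = 243124 - 1765272 = -1522148$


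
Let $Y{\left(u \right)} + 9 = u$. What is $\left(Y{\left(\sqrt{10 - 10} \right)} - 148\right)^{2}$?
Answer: $24649$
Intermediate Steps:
$Y{\left(u \right)} = -9 + u$
$\left(Y{\left(\sqrt{10 - 10} \right)} - 148\right)^{2} = \left(\left(-9 + \sqrt{10 - 10}\right) - 148\right)^{2} = \left(\left(-9 + \sqrt{0}\right) - 148\right)^{2} = \left(\left(-9 + 0\right) - 148\right)^{2} = \left(-9 - 148\right)^{2} = \left(-157\right)^{2} = 24649$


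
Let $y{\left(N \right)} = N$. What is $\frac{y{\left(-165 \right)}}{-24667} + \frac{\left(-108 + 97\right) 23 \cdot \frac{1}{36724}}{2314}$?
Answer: $\frac{14015349689}{2096185281112} \approx 0.0066861$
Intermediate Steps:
$\frac{y{\left(-165 \right)}}{-24667} + \frac{\left(-108 + 97\right) 23 \cdot \frac{1}{36724}}{2314} = - \frac{165}{-24667} + \frac{\left(-108 + 97\right) 23 \cdot \frac{1}{36724}}{2314} = \left(-165\right) \left(- \frac{1}{24667}\right) + \left(-11\right) 23 \cdot \frac{1}{36724} \cdot \frac{1}{2314} = \frac{165}{24667} + \left(-253\right) \frac{1}{36724} \cdot \frac{1}{2314} = \frac{165}{24667} - \frac{253}{84979336} = \frac{14015349689}{2096185281112}$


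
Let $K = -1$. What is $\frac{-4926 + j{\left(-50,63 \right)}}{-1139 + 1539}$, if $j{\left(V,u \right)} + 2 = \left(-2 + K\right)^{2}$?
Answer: $- \frac{4919}{400} \approx -12.298$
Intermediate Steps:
$j{\left(V,u \right)} = 7$ ($j{\left(V,u \right)} = -2 + \left(-2 - 1\right)^{2} = -2 + \left(-3\right)^{2} = -2 + 9 = 7$)
$\frac{-4926 + j{\left(-50,63 \right)}}{-1139 + 1539} = \frac{-4926 + 7}{-1139 + 1539} = - \frac{4919}{400}$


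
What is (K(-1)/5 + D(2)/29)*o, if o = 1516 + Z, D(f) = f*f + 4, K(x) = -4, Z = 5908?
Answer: -19456/5 ≈ -3891.2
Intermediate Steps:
D(f) = 4 + f**2 (D(f) = f**2 + 4 = 4 + f**2)
o = 7424 (o = 1516 + 5908 = 7424)
(K(-1)/5 + D(2)/29)*o = (-4/5 + (4 + 2**2)/29)*7424 = (-4*1/5 + (4 + 4)*(1/29))*7424 = (-4/5 + 8*(1/29))*7424 = (-4/5 + 8/29)*7424 = -76/145*7424 = -19456/5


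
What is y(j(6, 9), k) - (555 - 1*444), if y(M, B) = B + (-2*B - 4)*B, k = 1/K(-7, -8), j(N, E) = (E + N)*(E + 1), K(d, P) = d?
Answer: -5420/49 ≈ -110.61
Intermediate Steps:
j(N, E) = (1 + E)*(E + N) (j(N, E) = (E + N)*(1 + E) = (1 + E)*(E + N))
k = -1/7 (k = 1/(-7) = -1/7 ≈ -0.14286)
y(M, B) = B + B*(-4 - 2*B) (y(M, B) = B + (-4 - 2*B)*B = B + B*(-4 - 2*B))
y(j(6, 9), k) - (555 - 1*444) = -1*(-1/7)*(3 + 2*(-1/7)) - (555 - 1*444) = -1*(-1/7)*(3 - 2/7) - (555 - 444) = -1*(-1/7)*19/7 - 1*111 = 19/49 - 111 = -5420/49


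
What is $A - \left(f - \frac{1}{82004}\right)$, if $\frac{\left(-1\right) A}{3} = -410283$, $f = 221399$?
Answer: $\frac{82778937801}{82004} \approx 1.0095 \cdot 10^{6}$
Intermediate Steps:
$A = 1230849$ ($A = \left(-3\right) \left(-410283\right) = 1230849$)
$A - \left(f - \frac{1}{82004}\right) = 1230849 - \left(221399 - \frac{1}{82004}\right) = 1230849 - \frac{18155603595}{82004} = \frac{82778937801}{82004}$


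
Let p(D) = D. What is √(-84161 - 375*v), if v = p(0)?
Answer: I*√84161 ≈ 290.1*I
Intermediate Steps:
v = 0
√(-84161 - 375*v) = √(-84161 - 375*0) = √(-84161 + 0) = √(-84161) = I*√84161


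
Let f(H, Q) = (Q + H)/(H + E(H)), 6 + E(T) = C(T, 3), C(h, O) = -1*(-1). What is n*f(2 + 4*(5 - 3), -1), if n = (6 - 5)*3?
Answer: 27/5 ≈ 5.4000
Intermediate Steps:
C(h, O) = 1
E(T) = -5 (E(T) = -6 + 1 = -5)
f(H, Q) = (H + Q)/(-5 + H) (f(H, Q) = (Q + H)/(H - 5) = (H + Q)/(-5 + H))
n = 3 (n = 1*3 = 3)
n*f(2 + 4*(5 - 3), -1) = 3*(((2 + 4*(5 - 3)) - 1)/(-5 + (2 + 4*(5 - 3)))) = 3*(((2 + 4*2) - 1)/(-5 + (2 + 4*2))) = 3*(((2 + 8) - 1)/(-5 + (2 + 8))) = 3*((10 - 1)/(-5 + 10)) = 3*(9/5) = 27/5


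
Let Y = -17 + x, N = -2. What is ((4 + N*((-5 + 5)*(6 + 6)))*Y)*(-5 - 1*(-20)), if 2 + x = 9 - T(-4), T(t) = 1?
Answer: -660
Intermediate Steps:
x = 6 (x = -2 + (9 - 1*1) = -2 + (9 - 1) = -2 + 8 = 6)
Y = -11 (Y = -17 + 6 = -11)
((4 + N*((-5 + 5)*(6 + 6)))*Y)*(-5 - 1*(-20)) = ((4 - 2*(-5 + 5)*(6 + 6))*(-11))*(-5 - 1*(-20)) = ((4 - 0*12)*(-11))*(-5 + 20) = ((4 - 2*0)*(-11))*15 = ((4 + 0)*(-11))*15 = (4*(-11))*15 = -44*15 = -660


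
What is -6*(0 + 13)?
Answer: -78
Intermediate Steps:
-6*(0 + 13) = -6*13 = -78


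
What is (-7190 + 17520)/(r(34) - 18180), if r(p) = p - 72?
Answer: -5165/9109 ≈ -0.56702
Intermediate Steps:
r(p) = -72 + p
(-7190 + 17520)/(r(34) - 18180) = (-7190 + 17520)/((-72 + 34) - 18180) = 10330/(-38 - 18180) = 10330/(-18218) = 10330*(-1/18218) = -5165/9109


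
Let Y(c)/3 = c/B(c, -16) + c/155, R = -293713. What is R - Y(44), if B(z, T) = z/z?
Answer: -45546107/155 ≈ -2.9385e+5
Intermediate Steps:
B(z, T) = 1
Y(c) = 468*c/155 (Y(c) = 3*(c/1 + c/155) = 3*(c*1 + c*(1/155)) = 3*(c + c/155) = 3*(156*c/155) = 468*c/155)
R - Y(44) = -293713 - 468*44/155 = -293713 - 1*20592/155 = -293713 - 20592/155 = -45546107/155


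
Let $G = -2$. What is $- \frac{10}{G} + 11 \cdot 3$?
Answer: $38$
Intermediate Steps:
$- \frac{10}{G} + 11 \cdot 3 = - \frac{10}{-2} + 11 \cdot 3 = \left(-10\right) \left(- \frac{1}{2}\right) + 33 = 5 + 33 = 38$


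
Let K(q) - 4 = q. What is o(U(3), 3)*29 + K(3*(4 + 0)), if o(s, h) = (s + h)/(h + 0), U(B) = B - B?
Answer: 45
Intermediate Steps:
U(B) = 0
K(q) = 4 + q
o(s, h) = (h + s)/h
o(U(3), 3)*29 + K(3*(4 + 0)) = ((3 + 0)/3)*29 + (4 + 3*(4 + 0)) = ((⅓)*3)*29 + (4 + 3*4) = 1*29 + (4 + 12) = 29 + 16 = 45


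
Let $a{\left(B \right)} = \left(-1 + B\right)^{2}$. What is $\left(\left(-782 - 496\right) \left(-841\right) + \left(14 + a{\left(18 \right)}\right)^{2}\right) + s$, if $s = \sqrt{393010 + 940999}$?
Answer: $1166607 + \sqrt{1334009} \approx 1.1678 \cdot 10^{6}$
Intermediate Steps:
$s = \sqrt{1334009} \approx 1155.0$
$\left(\left(-782 - 496\right) \left(-841\right) + \left(14 + a{\left(18 \right)}\right)^{2}\right) + s = \left(\left(-782 - 496\right) \left(-841\right) + \left(14 + \left(-1 + 18\right)^{2}\right)^{2}\right) + \sqrt{1334009} = \left(\left(-1278\right) \left(-841\right) + \left(14 + 17^{2}\right)^{2}\right) + \sqrt{1334009} = \left(1074798 + \left(14 + 289\right)^{2}\right) + \sqrt{1334009} = \left(1074798 + 303^{2}\right) + \sqrt{1334009} = \left(1074798 + 91809\right) + \sqrt{1334009} = 1166607 + \sqrt{1334009}$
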